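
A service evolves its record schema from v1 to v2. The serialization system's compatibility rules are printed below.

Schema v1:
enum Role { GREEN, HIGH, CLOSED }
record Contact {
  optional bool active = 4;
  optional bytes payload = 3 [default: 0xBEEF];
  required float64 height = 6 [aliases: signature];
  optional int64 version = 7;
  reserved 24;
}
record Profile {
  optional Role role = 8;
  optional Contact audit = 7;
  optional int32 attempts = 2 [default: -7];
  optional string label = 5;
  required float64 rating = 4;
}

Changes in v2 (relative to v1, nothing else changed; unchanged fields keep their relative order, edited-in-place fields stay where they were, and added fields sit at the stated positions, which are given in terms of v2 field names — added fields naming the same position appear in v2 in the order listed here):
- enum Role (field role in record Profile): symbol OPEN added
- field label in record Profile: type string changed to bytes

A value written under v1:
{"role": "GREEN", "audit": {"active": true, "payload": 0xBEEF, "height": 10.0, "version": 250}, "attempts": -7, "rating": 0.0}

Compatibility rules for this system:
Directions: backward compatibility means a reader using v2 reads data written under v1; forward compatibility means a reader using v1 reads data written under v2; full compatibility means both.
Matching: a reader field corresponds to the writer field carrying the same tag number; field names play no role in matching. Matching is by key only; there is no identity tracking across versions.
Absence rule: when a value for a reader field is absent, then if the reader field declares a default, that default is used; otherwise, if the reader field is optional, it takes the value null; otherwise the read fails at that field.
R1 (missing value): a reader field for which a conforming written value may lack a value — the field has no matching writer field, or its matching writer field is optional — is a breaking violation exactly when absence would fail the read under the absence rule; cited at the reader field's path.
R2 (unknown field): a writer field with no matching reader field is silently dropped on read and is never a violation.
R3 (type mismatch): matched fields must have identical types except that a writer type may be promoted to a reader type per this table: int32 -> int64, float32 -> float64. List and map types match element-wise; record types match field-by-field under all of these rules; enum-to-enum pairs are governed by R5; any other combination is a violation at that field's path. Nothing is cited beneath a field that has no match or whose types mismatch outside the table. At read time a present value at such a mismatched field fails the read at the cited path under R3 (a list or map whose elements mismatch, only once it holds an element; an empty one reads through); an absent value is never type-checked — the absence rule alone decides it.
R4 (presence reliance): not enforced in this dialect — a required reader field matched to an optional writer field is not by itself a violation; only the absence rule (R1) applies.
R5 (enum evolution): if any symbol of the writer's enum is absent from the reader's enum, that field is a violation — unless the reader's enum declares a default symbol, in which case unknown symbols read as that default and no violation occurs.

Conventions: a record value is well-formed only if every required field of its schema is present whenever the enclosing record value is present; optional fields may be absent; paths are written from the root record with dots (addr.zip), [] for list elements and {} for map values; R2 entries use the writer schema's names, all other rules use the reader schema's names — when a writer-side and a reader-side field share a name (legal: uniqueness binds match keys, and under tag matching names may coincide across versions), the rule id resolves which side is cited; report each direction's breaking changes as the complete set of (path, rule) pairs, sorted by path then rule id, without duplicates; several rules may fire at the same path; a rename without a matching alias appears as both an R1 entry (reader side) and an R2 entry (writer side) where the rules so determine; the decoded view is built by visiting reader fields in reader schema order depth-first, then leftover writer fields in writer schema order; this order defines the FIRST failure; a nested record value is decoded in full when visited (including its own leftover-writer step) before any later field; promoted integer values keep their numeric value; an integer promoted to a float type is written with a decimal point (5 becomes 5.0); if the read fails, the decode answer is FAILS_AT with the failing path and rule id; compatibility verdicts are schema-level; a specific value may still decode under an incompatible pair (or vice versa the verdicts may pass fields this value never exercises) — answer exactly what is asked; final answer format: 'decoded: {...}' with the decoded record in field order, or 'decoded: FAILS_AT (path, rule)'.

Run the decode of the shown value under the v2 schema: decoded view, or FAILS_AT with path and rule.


arrows below run writer -> reader for Profile
migrating the Profile value to v2:
  role := "GREEN"
  audit.active := true
  audit.payload := 0xBEEF
  audit.height := 10.0
  audit.version := 250
  attempts := -7
  label := null (absent, optional -> null)
  rating := 0.0
  => decoded: {"role": "GREEN", "audit": {"active": true, "payload": 0xBEEF, "height": 10.0, "version": 250}, "attempts": -7, "label": null, "rating": 0.0}
checking off the Profile differences that do not matter here:
  enum Role (field role in record Profile): symbol OPEN added -> changes Profile's schema-level verdicts only — the decode of this value is the same
  field label in record Profile: type string changed to bytes -> changes Profile's schema-level verdicts only — the decode of this value is the same

decoded: {"role": "GREEN", "audit": {"active": true, "payload": 0xBEEF, "height": 10.0, "version": 250}, "attempts": -7, "label": null, "rating": 0.0}


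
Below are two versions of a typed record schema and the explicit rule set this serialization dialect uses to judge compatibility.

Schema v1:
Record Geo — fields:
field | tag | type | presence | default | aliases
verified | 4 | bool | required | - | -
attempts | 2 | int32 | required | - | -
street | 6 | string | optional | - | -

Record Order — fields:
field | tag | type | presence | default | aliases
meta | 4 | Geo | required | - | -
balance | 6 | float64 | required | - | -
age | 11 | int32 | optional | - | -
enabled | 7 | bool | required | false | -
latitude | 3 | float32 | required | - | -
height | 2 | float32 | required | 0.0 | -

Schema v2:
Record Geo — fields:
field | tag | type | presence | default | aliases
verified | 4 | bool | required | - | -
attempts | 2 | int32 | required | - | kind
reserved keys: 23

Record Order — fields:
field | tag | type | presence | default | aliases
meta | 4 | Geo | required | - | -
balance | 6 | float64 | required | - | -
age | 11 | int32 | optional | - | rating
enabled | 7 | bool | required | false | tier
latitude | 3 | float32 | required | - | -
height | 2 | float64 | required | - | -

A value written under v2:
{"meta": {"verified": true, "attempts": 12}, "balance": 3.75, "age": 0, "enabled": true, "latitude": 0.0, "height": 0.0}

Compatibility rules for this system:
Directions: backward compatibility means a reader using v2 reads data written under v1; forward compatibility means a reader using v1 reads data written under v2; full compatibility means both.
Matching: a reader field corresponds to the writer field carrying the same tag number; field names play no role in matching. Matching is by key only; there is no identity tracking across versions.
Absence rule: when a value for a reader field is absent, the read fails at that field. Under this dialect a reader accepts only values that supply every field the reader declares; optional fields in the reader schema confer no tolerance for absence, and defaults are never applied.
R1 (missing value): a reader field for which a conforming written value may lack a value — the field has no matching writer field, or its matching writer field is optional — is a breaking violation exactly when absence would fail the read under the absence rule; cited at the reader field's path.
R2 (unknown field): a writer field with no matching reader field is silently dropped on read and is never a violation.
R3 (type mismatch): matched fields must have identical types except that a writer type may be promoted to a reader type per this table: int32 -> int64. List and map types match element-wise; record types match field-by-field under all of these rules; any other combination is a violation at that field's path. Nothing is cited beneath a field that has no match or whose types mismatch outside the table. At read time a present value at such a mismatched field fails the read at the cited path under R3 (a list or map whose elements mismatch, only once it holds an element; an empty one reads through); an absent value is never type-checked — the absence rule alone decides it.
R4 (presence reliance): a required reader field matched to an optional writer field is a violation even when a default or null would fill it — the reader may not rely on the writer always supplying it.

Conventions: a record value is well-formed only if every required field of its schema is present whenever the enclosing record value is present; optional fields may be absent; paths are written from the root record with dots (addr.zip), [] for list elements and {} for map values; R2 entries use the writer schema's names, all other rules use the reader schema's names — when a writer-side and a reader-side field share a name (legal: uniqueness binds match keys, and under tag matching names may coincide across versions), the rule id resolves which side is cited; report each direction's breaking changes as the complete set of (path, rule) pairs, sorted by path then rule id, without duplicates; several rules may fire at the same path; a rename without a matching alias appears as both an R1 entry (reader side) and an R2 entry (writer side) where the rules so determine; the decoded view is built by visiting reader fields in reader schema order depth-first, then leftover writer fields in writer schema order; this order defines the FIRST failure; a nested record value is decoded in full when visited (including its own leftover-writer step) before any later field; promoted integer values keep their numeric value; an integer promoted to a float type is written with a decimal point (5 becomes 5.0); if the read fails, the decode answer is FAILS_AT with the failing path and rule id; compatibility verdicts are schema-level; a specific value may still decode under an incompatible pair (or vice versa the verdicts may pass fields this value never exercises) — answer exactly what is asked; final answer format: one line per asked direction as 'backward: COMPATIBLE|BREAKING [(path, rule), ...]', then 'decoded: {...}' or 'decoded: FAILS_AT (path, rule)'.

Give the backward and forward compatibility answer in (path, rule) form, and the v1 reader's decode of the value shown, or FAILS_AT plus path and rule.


backward: BREAKING [(age, R1), (height, R3)]; forward: BREAKING [(age, R1), (height, R3), (meta.street, R1)]; decoded: FAILS_AT (meta.street, R1)

in Order below, arrows point writer -> reader
checking backward for Order: reader v2 against writer v1:
  meta: paired with writer meta (Geo -> Geo; writer required)
  balance: paired with writer balance (float64 -> float64; writer required)
  age: paired with writer age (int32 -> int32; writer optional)
  enabled: paired with writer enabled (bool -> bool; writer required)
  latitude: paired with writer latitude (float32 -> float32; writer required)
  height: paired with writer height (float32 -> float64; writer required)
  meta.verified: paired with writer meta.verified (bool -> bool; writer required)
  meta.attempts: paired with writer meta.attempts (int32 -> int32; writer required)
  leftover writer field: meta.street
  R1 fires at age
  R3 fires at height
  => 2 violation(s): backward is BREAKING for Order
checking forward for Order: reader v1 against writer v2:
  meta: paired with writer meta (Geo -> Geo; writer required)
  balance: paired with writer balance (float64 -> float64; writer required)
  age: paired with writer age (int32 -> int32; writer optional)
  enabled: paired with writer enabled (bool -> bool; writer required)
  latitude: paired with writer latitude (float32 -> float32; writer required)
  height: paired with writer height (float64 -> float32; writer required)
  meta.verified: paired with writer meta.verified (bool -> bool; writer required)
  meta.attempts: paired with writer meta.attempts (int32 -> int32; writer required)
  meta.street: no writer-side match
  R1 fires at age
  R3 fires at height
  R1 fires at meta.street
  => 3 violation(s): forward is BREAKING for Order
migrating the Order value to v1:
  meta.verified := true
  meta.attempts := 12
  read fails at meta.street under R1 (no fill)
  => FAILS_AT (meta.street, R1)


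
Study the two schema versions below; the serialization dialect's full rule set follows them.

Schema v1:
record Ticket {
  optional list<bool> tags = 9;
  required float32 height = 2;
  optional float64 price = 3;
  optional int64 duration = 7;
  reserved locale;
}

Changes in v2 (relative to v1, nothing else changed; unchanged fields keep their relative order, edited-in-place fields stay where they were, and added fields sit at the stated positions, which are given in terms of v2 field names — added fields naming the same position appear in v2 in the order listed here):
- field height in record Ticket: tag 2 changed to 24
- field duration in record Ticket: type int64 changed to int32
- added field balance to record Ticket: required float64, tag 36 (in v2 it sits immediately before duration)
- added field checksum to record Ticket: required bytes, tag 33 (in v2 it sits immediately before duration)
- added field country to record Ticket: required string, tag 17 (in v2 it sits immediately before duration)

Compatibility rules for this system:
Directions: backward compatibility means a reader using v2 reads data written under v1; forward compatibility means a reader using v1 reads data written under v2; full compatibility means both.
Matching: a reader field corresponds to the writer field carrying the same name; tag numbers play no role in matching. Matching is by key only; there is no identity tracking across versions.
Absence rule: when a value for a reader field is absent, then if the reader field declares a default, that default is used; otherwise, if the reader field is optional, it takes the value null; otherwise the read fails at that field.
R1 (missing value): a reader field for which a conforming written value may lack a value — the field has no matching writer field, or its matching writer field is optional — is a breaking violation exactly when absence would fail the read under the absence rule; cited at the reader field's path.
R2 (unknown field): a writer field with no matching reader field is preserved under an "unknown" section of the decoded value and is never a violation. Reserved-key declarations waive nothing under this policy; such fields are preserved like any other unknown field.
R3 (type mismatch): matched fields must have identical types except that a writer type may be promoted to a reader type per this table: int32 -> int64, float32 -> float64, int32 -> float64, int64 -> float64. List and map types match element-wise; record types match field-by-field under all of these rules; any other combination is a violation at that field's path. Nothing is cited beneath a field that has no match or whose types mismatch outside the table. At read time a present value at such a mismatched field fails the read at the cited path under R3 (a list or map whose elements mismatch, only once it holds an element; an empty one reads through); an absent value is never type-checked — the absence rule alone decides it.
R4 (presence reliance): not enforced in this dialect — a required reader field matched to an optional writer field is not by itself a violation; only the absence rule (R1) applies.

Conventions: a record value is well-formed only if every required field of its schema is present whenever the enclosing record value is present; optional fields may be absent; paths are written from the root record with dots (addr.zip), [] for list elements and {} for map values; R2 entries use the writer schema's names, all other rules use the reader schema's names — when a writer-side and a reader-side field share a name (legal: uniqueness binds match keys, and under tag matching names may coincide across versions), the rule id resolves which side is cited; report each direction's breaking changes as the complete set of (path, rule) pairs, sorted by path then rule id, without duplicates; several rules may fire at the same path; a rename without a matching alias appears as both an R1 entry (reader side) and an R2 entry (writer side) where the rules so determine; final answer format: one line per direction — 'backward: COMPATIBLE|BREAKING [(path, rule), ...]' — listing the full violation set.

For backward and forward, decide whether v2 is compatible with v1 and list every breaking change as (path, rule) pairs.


each type pair in Ticket: writer, then reader
backward pass over Ticket, reader schema v2, writer schema v1:
  tags: list<bool> -> list<bool>, writer optional; from tags
  height: float32 -> float32, writer required; from height
  price: float64 -> float64, writer optional; from price
  balance: no writer-side match
  checksum: no writer-side match
  country: no writer-side match
  duration: int64 -> int32, writer optional; from duration
  R1 fires at balance
  R1 fires at checksum
  R1 fires at country
  R3 fires at duration
  => backward verdict for Ticket: BREAKING, 4 violation(s)
forward pass over Ticket, reader schema v1, writer schema v2:
  tags: list<bool> -> list<bool>, writer optional; from tags
  height: float32 -> float32, writer required; from height
  price: float64 -> float64, writer optional; from price
  duration: int32 -> int64, writer optional; from duration
  leftover writer field: balance
  leftover writer field: checksum
  leftover writer field: country
  => no violations; forward on Ticket: COMPATIBLE

backward: BREAKING [(balance, R1), (checksum, R1), (country, R1), (duration, R3)]; forward: COMPATIBLE []


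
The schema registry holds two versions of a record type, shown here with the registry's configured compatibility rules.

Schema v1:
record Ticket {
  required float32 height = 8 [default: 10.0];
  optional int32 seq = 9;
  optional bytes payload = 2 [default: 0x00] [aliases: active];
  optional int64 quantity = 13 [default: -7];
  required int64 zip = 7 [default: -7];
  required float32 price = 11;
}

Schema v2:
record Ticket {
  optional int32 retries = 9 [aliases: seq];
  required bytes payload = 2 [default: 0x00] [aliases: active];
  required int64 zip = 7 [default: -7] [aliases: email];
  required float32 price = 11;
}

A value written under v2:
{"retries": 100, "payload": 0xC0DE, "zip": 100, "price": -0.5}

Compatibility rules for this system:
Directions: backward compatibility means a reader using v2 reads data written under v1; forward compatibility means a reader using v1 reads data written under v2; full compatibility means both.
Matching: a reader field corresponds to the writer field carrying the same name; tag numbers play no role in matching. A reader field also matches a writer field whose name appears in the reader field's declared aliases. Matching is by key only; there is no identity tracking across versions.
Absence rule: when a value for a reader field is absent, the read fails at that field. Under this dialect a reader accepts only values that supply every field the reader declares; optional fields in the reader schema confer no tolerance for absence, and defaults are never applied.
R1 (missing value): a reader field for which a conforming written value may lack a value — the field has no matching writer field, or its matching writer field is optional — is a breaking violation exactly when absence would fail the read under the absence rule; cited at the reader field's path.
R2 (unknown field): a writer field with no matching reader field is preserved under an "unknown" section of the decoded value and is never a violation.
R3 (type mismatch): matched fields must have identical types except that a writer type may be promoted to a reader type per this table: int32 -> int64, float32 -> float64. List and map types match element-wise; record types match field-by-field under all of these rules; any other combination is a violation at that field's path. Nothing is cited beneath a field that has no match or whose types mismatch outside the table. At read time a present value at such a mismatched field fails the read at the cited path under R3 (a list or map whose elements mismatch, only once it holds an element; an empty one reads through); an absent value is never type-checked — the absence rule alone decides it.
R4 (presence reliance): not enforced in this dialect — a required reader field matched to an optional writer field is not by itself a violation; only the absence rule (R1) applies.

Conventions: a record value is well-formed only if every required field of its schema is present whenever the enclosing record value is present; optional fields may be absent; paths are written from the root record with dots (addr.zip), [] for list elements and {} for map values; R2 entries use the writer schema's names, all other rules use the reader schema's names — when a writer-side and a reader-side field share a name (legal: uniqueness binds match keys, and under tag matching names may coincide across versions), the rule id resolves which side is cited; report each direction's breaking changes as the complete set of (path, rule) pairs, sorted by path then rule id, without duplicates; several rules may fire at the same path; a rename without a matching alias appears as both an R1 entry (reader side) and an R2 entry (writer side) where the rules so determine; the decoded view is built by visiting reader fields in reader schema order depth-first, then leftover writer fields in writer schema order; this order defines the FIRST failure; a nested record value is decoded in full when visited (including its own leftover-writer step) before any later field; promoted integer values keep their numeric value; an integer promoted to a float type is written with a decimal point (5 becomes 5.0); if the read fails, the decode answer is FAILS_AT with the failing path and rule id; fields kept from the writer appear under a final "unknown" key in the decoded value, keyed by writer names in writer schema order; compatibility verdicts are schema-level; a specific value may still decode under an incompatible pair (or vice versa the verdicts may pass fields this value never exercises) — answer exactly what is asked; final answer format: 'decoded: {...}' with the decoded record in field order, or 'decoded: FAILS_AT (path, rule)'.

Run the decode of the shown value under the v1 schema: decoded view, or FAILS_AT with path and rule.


decoded: FAILS_AT (height, R1)

in Ticket below, arrows point writer -> reader
migrating the Ticket value to v1:
  read fails at height under R1 (no fill)
  => FAILS_AT (height, R1)
ruling out the remaining Ticket differences:
  renamed field seq to retries in record Ticket (alias seq declared on the renamed field) -> schema-level compatibility only; this Ticket value's decode is unchanged
  removed field quantity from record Ticket -> schema-level compatibility only; this Ticket value's decode is unchanged
  field payload in record Ticket: optional changed to required -> schema-level compatibility only; this Ticket value's decode is unchanged


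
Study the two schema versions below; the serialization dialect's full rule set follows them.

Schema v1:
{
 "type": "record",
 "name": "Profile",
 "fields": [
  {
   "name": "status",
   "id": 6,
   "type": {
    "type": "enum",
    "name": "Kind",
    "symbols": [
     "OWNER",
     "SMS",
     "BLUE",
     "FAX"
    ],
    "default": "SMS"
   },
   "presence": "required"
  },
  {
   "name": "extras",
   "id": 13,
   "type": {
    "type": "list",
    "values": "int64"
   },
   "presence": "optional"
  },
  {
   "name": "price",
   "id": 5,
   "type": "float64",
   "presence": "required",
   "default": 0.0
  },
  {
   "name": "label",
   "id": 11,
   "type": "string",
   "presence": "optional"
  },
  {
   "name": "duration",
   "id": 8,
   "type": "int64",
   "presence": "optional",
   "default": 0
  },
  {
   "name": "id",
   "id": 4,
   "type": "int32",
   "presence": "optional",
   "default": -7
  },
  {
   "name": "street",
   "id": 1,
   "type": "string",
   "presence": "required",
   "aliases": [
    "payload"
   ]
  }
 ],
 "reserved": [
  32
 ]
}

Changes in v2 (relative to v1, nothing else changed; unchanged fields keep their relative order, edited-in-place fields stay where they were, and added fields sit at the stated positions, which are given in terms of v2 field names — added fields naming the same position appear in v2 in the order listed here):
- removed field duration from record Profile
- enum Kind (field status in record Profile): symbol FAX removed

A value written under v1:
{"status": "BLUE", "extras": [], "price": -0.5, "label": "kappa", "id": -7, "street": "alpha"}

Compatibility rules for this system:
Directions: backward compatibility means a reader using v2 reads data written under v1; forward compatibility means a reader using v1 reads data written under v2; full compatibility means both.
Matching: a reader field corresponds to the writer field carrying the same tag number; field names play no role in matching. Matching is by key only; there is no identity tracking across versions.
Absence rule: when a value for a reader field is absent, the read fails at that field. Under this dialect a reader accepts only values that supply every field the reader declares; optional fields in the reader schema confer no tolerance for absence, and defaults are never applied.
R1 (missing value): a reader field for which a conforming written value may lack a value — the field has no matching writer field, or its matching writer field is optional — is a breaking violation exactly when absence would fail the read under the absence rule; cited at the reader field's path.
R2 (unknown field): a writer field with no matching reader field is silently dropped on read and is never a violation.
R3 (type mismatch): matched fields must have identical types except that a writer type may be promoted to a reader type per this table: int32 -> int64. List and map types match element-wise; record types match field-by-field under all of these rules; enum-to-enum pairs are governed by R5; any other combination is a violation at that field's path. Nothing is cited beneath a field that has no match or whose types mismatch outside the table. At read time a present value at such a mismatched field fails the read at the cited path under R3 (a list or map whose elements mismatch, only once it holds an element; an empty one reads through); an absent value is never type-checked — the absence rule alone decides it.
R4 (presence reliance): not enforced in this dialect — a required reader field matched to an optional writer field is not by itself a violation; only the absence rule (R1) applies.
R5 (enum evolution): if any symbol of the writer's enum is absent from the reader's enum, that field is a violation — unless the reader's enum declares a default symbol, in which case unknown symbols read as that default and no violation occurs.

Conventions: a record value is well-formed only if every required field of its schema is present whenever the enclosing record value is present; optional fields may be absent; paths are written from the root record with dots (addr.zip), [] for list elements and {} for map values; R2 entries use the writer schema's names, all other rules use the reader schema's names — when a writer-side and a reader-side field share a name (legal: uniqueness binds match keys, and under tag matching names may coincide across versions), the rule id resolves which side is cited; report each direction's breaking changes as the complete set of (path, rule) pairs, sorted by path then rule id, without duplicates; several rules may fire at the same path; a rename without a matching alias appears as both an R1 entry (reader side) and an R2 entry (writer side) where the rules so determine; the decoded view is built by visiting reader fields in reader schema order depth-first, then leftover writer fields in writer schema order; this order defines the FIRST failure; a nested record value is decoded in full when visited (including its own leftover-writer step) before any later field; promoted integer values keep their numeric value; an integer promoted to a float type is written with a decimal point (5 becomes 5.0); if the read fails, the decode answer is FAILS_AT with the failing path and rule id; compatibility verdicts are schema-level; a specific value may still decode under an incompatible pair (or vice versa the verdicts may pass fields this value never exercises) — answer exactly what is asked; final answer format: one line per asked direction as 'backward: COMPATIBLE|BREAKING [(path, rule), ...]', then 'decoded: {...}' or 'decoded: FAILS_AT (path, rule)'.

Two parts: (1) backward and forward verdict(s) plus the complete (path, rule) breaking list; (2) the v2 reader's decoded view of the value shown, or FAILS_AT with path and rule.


backward: BREAKING [(extras, R1), (id, R1), (label, R1)]; forward: BREAKING [(duration, R1), (extras, R1), (id, R1), (label, R1)]; decoded: {"status": "BLUE", "extras": [], "price": -0.5, "label": "kappa", "id": -7, "street": "alpha"}

each type pair in Profile: writer, then reader
backward for Profile (reader v2, writer v1):
  writer required, Kind -> Kind: reader status maps from writer status
  writer optional, list<int64> -> list<int64>: reader extras maps from writer extras
  writer required, float64 -> float64: reader price maps from writer price
  writer optional, string -> string: reader label maps from writer label
  writer optional, int32 -> int32: reader id maps from writer id
  writer required, string -> string: reader street maps from writer street
  leftover writer field: duration
  R1 fires at extras
  R1 fires at id
  R1 fires at label
  backward on Profile therefore BREAKING (3)
forward for Profile (reader v1, writer v2):
  writer required, Kind -> Kind: reader status maps from writer status
  writer optional, list<int64> -> list<int64>: reader extras maps from writer extras
  writer required, float64 -> float64: reader price maps from writer price
  writer optional, string -> string: reader label maps from writer label
  duration: no writer match
  writer optional, int32 -> int32: reader id maps from writer id
  writer required, string -> string: reader street maps from writer street
  R1 fires at duration
  R1 fires at extras
  R1 fires at id
  R1 fires at label
  forward on Profile therefore BREAKING (4)
migrating the Profile value to v2:
  status := "BLUE"
  extras := []
  price := -0.5
  label := "kappa"
  id := -7
  street := "alpha"
  => decoded: {"status": "BLUE", "extras": [], "price": -0.5, "label": "kappa", "id": -7, "street": "alpha"}


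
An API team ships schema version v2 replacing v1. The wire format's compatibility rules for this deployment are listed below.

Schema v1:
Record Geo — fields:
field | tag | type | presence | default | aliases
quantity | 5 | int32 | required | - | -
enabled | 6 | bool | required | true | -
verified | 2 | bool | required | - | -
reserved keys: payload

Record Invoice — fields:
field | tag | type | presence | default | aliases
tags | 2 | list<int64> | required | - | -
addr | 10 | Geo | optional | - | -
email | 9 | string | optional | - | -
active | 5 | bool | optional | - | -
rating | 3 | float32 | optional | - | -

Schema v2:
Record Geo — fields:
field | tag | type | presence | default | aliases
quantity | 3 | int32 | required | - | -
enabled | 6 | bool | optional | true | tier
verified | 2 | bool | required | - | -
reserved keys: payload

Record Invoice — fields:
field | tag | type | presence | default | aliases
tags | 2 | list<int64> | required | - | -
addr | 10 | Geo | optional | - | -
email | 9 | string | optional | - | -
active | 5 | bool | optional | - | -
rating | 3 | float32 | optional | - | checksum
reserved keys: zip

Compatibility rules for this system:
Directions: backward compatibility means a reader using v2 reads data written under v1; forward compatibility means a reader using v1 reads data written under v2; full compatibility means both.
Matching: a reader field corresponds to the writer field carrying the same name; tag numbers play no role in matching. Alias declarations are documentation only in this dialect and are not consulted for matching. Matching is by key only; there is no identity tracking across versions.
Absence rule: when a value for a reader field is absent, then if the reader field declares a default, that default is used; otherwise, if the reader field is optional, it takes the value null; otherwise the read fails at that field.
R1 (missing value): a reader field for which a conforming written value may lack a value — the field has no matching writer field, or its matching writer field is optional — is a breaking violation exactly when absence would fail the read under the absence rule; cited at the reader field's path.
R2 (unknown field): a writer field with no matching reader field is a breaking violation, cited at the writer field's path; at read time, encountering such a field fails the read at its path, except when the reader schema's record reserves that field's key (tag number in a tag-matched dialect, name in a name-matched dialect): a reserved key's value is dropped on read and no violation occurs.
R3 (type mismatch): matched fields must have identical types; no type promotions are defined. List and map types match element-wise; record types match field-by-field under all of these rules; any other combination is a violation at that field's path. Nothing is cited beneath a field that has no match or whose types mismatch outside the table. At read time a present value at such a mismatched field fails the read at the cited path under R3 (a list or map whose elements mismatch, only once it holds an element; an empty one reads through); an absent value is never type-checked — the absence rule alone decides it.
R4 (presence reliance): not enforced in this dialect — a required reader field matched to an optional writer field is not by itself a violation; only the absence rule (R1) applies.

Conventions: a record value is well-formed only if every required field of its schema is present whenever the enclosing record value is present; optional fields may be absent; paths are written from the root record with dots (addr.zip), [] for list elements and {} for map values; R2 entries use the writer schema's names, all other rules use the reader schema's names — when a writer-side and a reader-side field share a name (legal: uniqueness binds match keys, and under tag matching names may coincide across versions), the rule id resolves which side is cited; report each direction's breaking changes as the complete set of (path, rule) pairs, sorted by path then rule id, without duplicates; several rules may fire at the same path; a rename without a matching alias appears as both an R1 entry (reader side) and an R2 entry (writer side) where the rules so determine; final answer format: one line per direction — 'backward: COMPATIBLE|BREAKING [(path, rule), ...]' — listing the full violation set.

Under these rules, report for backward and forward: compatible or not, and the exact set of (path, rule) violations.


in Invoice below, arrows point writer -> reader
backward pass over Invoice, reader schema v2, writer schema v1:
  list<int64> -> list<int64>, writer required: tags aligns to tags
  Geo -> Geo, writer optional: addr aligns to addr
  string -> string, writer optional: email aligns to email
  bool -> bool, writer optional: active aligns to active
  float32 -> float32, writer optional: rating aligns to rating
  int32 -> int32, writer required: addr.quantity aligns to addr.quantity
  bool -> bool, writer required: addr.enabled aligns to addr.enabled
  bool -> bool, writer required: addr.verified aligns to addr.verified
  => backward verdict for Invoice: COMPATIBLE, no violations
forward pass over Invoice, reader schema v1, writer schema v2:
  list<int64> -> list<int64>, writer required: tags aligns to tags
  Geo -> Geo, writer optional: addr aligns to addr
  string -> string, writer optional: email aligns to email
  bool -> bool, writer optional: active aligns to active
  float32 -> float32, writer optional: rating aligns to rating
  int32 -> int32, writer required: addr.quantity aligns to addr.quantity
  bool -> bool, writer optional: addr.enabled aligns to addr.enabled
  bool -> bool, writer required: addr.verified aligns to addr.verified
  => forward verdict for Invoice: COMPATIBLE, no violations

backward: COMPATIBLE []; forward: COMPATIBLE []


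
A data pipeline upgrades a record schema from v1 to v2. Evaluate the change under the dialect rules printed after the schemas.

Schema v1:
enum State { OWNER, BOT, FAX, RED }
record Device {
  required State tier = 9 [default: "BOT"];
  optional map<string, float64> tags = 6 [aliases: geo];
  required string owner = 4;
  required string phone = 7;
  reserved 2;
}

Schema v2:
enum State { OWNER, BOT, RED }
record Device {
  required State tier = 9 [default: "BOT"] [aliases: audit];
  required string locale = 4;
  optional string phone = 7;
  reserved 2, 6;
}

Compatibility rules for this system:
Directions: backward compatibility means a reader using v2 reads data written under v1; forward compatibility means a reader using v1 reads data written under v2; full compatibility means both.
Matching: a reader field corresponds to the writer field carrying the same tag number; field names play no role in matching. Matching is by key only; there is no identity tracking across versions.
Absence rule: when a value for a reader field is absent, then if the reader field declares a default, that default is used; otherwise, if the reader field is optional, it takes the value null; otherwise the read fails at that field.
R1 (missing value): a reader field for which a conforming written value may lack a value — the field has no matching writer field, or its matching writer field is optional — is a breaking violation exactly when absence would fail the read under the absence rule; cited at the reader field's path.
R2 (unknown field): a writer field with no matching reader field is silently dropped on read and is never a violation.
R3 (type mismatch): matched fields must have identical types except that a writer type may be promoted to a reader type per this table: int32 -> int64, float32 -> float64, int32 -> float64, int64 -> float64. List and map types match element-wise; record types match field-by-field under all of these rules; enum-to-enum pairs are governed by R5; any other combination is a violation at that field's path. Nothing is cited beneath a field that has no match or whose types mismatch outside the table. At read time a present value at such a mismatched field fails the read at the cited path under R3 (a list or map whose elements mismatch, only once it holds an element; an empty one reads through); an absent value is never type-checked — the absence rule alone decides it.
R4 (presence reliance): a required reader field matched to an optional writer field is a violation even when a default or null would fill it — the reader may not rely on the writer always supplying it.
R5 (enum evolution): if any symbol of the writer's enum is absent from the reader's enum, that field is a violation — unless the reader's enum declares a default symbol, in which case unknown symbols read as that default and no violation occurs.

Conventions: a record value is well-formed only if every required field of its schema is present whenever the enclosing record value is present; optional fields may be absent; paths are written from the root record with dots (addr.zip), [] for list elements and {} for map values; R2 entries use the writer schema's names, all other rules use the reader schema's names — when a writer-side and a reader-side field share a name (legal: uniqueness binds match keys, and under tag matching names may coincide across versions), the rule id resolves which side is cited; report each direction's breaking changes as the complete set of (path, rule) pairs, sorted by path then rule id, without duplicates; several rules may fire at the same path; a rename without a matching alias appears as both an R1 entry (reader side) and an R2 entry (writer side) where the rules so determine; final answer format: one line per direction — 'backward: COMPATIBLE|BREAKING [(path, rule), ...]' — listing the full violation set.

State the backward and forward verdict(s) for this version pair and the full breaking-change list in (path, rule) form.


backward: BREAKING [(tier, R5)]; forward: BREAKING [(phone, R1), (phone, R4)]

arrows below run writer -> reader for Device
backward pass over Device, reader schema v2, writer schema v1:
  tier: paired with writer tier (State -> State; writer required)
  locale: paired with writer owner (string -> string; writer required)
  phone: paired with writer phone (string -> string; writer required)
  leftover writer field: tags
  R5 fires at tier
  => backward verdict for Device: BREAKING, 1 violation(s)
forward pass over Device, reader schema v1, writer schema v2:
  tier: paired with writer tier (State -> State; writer required)
  tags: no writer-side match
  owner: paired with writer locale (string -> string; writer required)
  phone: paired with writer phone (string -> string; writer optional)
  R1 fires at phone
  R4 fires at phone
  => forward verdict for Device: BREAKING, 2 violation(s)
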